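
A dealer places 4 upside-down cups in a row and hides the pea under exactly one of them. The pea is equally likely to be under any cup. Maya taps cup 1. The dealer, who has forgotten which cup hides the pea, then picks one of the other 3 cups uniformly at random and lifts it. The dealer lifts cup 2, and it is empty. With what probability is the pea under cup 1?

1/3

Condition on the true location of the pea.
If it is under any of cups 1, 3, and 4 (prior 1/4 each): the dealer picks cup 2 with probability 1/3 regardless, and it is not the prize; weight (1/4)·(1/3) = 1/12 each.
If it is under cup 2 (prior 1/4): the dealer opened cup 2, so this case is ruled out; weight (1/4)·0 = 0.
The weights sum to 1/4.
So P(the pea under cup 1 | the dealer opened cup 2) = (1/12) / (1/4) = 1/3.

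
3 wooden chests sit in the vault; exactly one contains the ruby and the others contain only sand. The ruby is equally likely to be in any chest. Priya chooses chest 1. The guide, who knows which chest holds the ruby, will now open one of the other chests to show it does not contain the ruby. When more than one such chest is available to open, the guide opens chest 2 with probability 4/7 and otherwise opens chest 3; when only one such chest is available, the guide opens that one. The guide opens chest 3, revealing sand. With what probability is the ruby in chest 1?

Consider each possible location of the ruby in turn.
If it is in chest 1 (prior 1/3): chest 2 is available but not opened, probability 3/7; weight (1/3)·(3/7) = 1/7.
If it is in chest 2 (prior 1/3): only chest 3 is available, probability 1; weight (1/3)·1 = 1/3.
If it is in chest 3 (prior 1/3): the guide opened chest 3, so this case is ruled out; weight (1/3)·0 = 0.
The weights sum to 10/21.
So P(the ruby in chest 1 | the guide opened chest 3) = (1/7) / (10/21) = 3/10.

3/10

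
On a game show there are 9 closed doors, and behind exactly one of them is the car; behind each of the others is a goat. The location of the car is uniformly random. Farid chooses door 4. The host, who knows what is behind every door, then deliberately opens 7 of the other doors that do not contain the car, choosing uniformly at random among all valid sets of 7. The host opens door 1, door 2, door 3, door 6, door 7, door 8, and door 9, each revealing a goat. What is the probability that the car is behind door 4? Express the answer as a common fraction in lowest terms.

Consider each possible location of the car in turn.
If it is behind any of doors 1, 2, 3, 6, 7, 8, and 9 (prior 1/9 each): that door was opened and seen not to hold the prize — ruled out; weight (1/9)·0 = 0 each.
If it is behind door 4 (prior 1/9): the host has 8 equally likely choices, so probability 1/8; weight (1/9)·(1/8) = 1/72.
If it is behind door 5 (prior 1/9): the host has no choice, probability 1; weight (1/9)·1 = 1/9.
The weights sum to 1/8.
So P(the car behind door 4 | the host opened door 1, door 2, door 3, door 6, door 7, door 8, and door 9) = (1/72) / (1/8) = 1/9.

1/9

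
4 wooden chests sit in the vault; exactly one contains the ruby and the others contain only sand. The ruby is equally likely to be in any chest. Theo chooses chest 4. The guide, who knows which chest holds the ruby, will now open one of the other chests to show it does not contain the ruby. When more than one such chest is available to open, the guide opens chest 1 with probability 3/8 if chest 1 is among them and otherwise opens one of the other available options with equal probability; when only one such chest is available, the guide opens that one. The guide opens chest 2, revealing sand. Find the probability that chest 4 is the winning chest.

Condition on the true location of the ruby.
If it is in chest 1 (prior 1/4): chest 1 holds the prize so is unavailable; the guide chooses uniformly among the 2 others, probability 1/2; weight (1/4)·(1/2) = 1/8.
If it is in chest 2 (prior 1/4): the guide opened chest 2, so this case is ruled out; weight (1/4)·0 = 0.
If it is in chest 3 (prior 1/4): chest 1 is available but not opened, probability 5/8; weight (1/4)·(5/8) = 5/32.
If it is in chest 4 (prior 1/4): chest 1 is available but not opened; chest 2 gets probability (1 − 3/8)/2 = 5/16; weight (1/4)·(5/16) = 5/64.
The weights sum to 23/64.
So P(the ruby in chest 4 | the guide opened chest 2) = (5/64) / (23/64) = 5/23.

5/23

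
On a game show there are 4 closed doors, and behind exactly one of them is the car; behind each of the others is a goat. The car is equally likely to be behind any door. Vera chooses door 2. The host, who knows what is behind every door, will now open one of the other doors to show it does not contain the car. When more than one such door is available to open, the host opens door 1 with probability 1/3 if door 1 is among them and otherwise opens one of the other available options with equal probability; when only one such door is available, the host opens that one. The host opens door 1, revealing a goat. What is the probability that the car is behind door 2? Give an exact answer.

Condition on the true location of the car.
If it is behind door 1 (prior 1/4): the host opened door 1, so this case is ruled out; weight (1/4)·0 = 0.
If it is behind any of doors 2, 3, and 4 (prior 1/4 each): door 1 is available, opened with probability 1/3; weight (1/4)·(1/3) = 1/12 each.
The weights sum to 1/4.
So P(the car behind door 2 | the host opened door 1) = (1/12) / (1/4) = 1/3.

1/3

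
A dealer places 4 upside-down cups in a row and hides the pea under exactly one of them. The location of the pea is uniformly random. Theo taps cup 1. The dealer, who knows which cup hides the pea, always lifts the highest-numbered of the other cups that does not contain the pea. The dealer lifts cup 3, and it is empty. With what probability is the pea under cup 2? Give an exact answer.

Consider each possible location of the pea in turn.
If it is under either of cups 1 and 2 (prior 1/4 each): the dealer would have opened cup 4 instead, probability 0; weight (1/4)·0 = 0 each.
If it is under cup 3 (prior 1/4): the dealer opened cup 3, so this case is ruled out; weight (1/4)·0 = 0.
If it is under cup 4 (prior 1/4): cup 3 is the highest-numbered option available, probability 1; weight (1/4)·1 = 1/4.
The weights sum to 1/4.
So P(the pea under cup 2 | the dealer opened cup 3) = 0 / (1/4) = 0.

0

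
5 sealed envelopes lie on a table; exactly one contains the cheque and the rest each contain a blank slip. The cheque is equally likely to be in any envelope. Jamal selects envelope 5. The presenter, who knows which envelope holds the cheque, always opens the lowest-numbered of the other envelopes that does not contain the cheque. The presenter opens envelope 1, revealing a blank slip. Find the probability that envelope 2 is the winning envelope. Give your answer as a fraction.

1/4

Apply Bayes' rule, conditioning on where the cheque actually is.
If it is in envelope 1 (prior 1/5): the presenter opened envelope 1, so this case is ruled out; weight (1/5)·0 = 0.
If it is in any of envelopes 2, 3, 4, and 5 (prior 1/5 each): envelope 1 is the lowest-numbered option available, probability 1; weight (1/5)·1 = 1/5 each.
The weights sum to 4/5.
So P(the cheque in envelope 2 | the presenter opened envelope 1) = (1/5) / (4/5) = 1/4.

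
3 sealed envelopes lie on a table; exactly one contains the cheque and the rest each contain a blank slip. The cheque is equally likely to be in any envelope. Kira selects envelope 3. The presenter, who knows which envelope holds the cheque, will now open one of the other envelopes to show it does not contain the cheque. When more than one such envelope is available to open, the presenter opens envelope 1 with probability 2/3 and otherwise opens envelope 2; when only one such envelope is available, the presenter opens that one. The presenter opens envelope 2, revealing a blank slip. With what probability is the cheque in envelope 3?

Apply Bayes' rule, conditioning on where the cheque actually is.
If it is in envelope 1 (prior 1/3): only envelope 2 is available, probability 1; weight (1/3)·1 = 1/3.
If it is in envelope 2 (prior 1/3): the presenter opened envelope 2, so this case is ruled out; weight (1/3)·0 = 0.
If it is in envelope 3 (prior 1/3): envelope 1 is available but not opened, probability 1/3; weight (1/3)·(1/3) = 1/9.
The weights sum to 4/9.
So P(the cheque in envelope 3 | the presenter opened envelope 2) = (1/9) / (4/9) = 1/4.

1/4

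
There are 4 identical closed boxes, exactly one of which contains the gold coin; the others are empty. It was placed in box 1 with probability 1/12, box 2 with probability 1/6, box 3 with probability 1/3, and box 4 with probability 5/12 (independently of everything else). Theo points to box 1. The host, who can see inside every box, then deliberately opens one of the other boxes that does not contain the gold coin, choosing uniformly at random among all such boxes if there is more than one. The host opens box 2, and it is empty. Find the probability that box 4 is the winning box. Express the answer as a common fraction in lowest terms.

15/29

Consider each possible location of the gold coin in turn.
If it is in box 1 (prior 1/12): the host has 3 equally likely choices, so probability 1/3; weight (1/12)·(1/3) = 1/36.
If it is in box 2 (prior 1/6): the host opened box 2, so this case is ruled out; weight (1/6)·0 = 0.
If it is in box 3 (prior 1/3): the host has 2 equally likely choices, so probability 1/2; weight (1/3)·(1/2) = 1/6.
If it is in box 4 (prior 5/12): the host has 2 equally likely choices, so probability 1/2; weight (5/12)·(1/2) = 5/24.
The weights sum to 29/72.
So P(the gold coin in box 4 | the host opened box 2) = (5/24) / (29/72) = 15/29.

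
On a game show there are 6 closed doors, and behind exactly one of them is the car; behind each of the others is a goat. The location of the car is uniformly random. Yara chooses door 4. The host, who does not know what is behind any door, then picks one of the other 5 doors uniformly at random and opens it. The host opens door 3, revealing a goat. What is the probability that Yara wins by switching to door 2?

1/5

Condition on the true location of the car.
If it is behind any of doors 1, 2, 4, 5, and 6 (prior 1/6 each): the host picks door 3 with probability 1/5 regardless, and it is not the prize; weight (1/6)·(1/5) = 1/30 each.
If it is behind door 3 (prior 1/6): the host opened door 3, so this case is ruled out; weight (1/6)·0 = 0.
The weights sum to 1/6.
So P(the car behind door 2 | the host opened door 3) = (1/30) / (1/6) = 1/5.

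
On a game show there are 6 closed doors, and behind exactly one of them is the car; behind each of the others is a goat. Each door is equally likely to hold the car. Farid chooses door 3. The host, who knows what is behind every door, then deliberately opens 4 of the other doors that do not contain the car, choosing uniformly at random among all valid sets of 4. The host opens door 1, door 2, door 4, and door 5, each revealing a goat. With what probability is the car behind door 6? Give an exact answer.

5/6

Consider each possible location of the car in turn.
If it is behind any of doors 1, 2, 4, and 5 (prior 1/6 each): that door was opened and seen not to hold the prize — ruled out; weight (1/6)·0 = 0 each.
If it is behind door 3 (prior 1/6): the host has 5 equally likely choices, so probability 1/5; weight (1/6)·(1/5) = 1/30.
If it is behind door 6 (prior 1/6): the host has no choice, probability 1; weight (1/6)·1 = 1/6.
The weights sum to 1/5.
So P(the car behind door 6 | the host opened door 1, door 2, door 4, and door 5) = (1/6) / (1/5) = 5/6.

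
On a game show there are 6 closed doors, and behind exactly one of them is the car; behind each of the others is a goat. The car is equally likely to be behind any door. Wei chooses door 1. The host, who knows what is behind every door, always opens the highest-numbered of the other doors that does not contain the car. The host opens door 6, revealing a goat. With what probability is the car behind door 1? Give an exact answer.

1/5

Apply Bayes' rule, conditioning on where the car actually is.
If it is behind any of doors 1, 2, 3, 4, and 5 (prior 1/6 each): door 6 is the highest-numbered option available, probability 1; weight (1/6)·1 = 1/6 each.
If it is behind door 6 (prior 1/6): the host opened door 6, so this case is ruled out; weight (1/6)·0 = 0.
The weights sum to 5/6.
So P(the car behind door 1 | the host opened door 6) = (1/6) / (5/6) = 1/5.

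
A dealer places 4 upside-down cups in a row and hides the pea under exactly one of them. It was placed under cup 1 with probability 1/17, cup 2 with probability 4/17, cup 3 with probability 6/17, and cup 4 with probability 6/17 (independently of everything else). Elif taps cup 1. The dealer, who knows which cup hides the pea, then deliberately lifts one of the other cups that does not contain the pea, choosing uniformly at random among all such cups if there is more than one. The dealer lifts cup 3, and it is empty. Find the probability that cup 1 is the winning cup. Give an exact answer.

Apply Bayes' rule, conditioning on where the pea actually is.
If it is under cup 1 (prior 1/17): the dealer has 3 equally likely choices, so probability 1/3; weight (1/17)·(1/3) = 1/51.
If it is under cup 2 (prior 4/17): the dealer has 2 equally likely choices, so probability 1/2; weight (4/17)·(1/2) = 2/17.
If it is under cup 3 (prior 6/17): the dealer opened cup 3, so this case is ruled out; weight (6/17)·0 = 0.
If it is under cup 4 (prior 6/17): the dealer has 2 equally likely choices, so probability 1/2; weight (6/17)·(1/2) = 3/17.
The weights sum to 16/51.
So P(the pea under cup 1 | the dealer opened cup 3) = (1/51) / (16/51) = 1/16.

1/16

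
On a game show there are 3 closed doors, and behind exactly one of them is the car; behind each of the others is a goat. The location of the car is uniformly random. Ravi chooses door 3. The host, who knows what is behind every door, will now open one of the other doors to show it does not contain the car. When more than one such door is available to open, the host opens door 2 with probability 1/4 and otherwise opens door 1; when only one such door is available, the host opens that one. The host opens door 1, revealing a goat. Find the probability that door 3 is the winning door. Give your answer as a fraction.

Apply Bayes' rule, conditioning on where the car actually is.
If it is behind door 1 (prior 1/3): the host opened door 1, so this case is ruled out; weight (1/3)·0 = 0.
If it is behind door 2 (prior 1/3): only door 1 is available, probability 1; weight (1/3)·1 = 1/3.
If it is behind door 3 (prior 1/3): door 2 is available but not opened, probability 3/4; weight (1/3)·(3/4) = 1/4.
The weights sum to 7/12.
So P(the car behind door 3 | the host opened door 1) = (1/4) / (7/12) = 3/7.

3/7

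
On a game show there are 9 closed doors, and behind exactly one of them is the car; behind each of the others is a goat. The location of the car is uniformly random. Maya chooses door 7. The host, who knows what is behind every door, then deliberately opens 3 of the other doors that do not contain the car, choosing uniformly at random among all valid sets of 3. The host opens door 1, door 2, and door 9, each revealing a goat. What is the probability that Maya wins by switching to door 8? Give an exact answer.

Apply Bayes' rule, conditioning on where the car actually is.
If it is behind any of doors 1, 2, and 9 (prior 1/9 each): that door was opened and seen not to hold the prize — ruled out; weight (1/9)·0 = 0 each.
If it is behind any of doors 3, 4, 5, 6, and 8 (prior 1/9 each): the host has 35 equally likely choices, so probability 1/35; weight (1/9)·(1/35) = 1/315 each.
If it is behind door 7 (prior 1/9): the host has 56 equally likely choices, so probability 1/56; weight (1/9)·(1/56) = 1/504.
The weights sum to 1/56.
So P(the car behind door 8 | the host opened door 1, door 2, and door 9) = (1/315) / (1/56) = 8/45.

8/45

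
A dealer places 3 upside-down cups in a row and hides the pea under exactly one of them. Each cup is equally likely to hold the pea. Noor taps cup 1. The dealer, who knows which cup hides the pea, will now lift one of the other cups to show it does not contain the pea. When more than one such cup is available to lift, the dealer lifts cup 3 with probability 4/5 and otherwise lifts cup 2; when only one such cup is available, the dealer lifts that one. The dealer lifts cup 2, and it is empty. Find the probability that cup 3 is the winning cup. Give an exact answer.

Consider each possible location of the pea in turn.
If it is under cup 1 (prior 1/3): cup 3 is available but not opened, probability 1/5; weight (1/3)·(1/5) = 1/15.
If it is under cup 2 (prior 1/3): the dealer opened cup 2, so this case is ruled out; weight (1/3)·0 = 0.
If it is under cup 3 (prior 1/3): only cup 2 is available, probability 1; weight (1/3)·1 = 1/3.
The weights sum to 2/5.
So P(the pea under cup 3 | the dealer opened cup 2) = (1/3) / (2/5) = 5/6.

5/6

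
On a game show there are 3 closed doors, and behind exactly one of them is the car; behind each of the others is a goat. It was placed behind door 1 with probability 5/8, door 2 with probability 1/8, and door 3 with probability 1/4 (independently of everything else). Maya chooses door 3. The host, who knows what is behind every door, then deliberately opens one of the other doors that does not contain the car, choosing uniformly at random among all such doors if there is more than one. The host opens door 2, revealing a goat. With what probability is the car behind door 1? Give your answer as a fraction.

Consider each possible location of the car in turn.
If it is behind door 1 (prior 5/8): the host has no choice, probability 1; weight (5/8)·1 = 5/8.
If it is behind door 2 (prior 1/8): the host opened door 2, so this case is ruled out; weight (1/8)·0 = 0.
If it is behind door 3 (prior 1/4): the host has 2 equally likely choices, so probability 1/2; weight (1/4)·(1/2) = 1/8.
The weights sum to 3/4.
So P(the car behind door 1 | the host opened door 2) = (5/8) / (3/4) = 5/6.

5/6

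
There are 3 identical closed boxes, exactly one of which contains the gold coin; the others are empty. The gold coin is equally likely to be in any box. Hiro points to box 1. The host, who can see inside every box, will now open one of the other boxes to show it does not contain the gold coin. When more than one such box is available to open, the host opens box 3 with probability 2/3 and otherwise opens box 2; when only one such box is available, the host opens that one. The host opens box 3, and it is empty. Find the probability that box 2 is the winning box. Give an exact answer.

3/5

Condition on the true location of the gold coin.
If it is in box 1 (prior 1/3): box 3 is available, opened with probability 2/3; weight (1/3)·(2/3) = 2/9.
If it is in box 2 (prior 1/3): only box 3 is available, probability 1; weight (1/3)·1 = 1/3.
If it is in box 3 (prior 1/3): the host opened box 3, so this case is ruled out; weight (1/3)·0 = 0.
The weights sum to 5/9.
So P(the gold coin in box 2 | the host opened box 3) = (1/3) / (5/9) = 3/5.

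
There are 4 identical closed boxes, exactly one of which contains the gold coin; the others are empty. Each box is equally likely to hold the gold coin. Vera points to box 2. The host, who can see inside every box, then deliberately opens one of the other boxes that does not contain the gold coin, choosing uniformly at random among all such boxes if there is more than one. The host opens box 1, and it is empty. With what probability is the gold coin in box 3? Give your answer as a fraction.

3/8

Consider each possible location of the gold coin in turn.
If it is in box 1 (prior 1/4): the host opened box 1, so this case is ruled out; weight (1/4)·0 = 0.
If it is in box 2 (prior 1/4): the host has 3 equally likely choices, so probability 1/3; weight (1/4)·(1/3) = 1/12.
If it is in either of boxes 3 and 4 (prior 1/4 each): the host has 2 equally likely choices, so probability 1/2; weight (1/4)·(1/2) = 1/8 each.
The weights sum to 1/3.
So P(the gold coin in box 3 | the host opened box 1) = (1/8) / (1/3) = 3/8.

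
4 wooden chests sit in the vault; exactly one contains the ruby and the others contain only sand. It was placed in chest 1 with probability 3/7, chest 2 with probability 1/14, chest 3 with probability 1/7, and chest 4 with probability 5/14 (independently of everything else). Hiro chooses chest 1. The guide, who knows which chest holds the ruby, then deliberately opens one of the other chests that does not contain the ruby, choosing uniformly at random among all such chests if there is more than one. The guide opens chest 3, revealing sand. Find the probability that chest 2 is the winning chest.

1/10

Consider each possible location of the ruby in turn.
If it is in chest 1 (prior 3/7): the guide has 3 equally likely choices, so probability 1/3; weight (3/7)·(1/3) = 1/7.
If it is in chest 2 (prior 1/14): the guide has 2 equally likely choices, so probability 1/2; weight (1/14)·(1/2) = 1/28.
If it is in chest 3 (prior 1/7): the guide opened chest 3, so this case is ruled out; weight (1/7)·0 = 0.
If it is in chest 4 (prior 5/14): the guide has 2 equally likely choices, so probability 1/2; weight (5/14)·(1/2) = 5/28.
The weights sum to 5/14.
So P(the ruby in chest 2 | the guide opened chest 3) = (1/28) / (5/14) = 1/10.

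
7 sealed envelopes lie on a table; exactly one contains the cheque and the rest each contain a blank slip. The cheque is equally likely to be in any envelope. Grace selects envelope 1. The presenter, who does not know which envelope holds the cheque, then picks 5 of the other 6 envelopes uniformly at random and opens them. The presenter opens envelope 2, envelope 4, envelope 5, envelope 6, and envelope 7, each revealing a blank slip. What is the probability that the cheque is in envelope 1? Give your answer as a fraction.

1/2

Because the presenter chose which envelopes to open without knowing where the cheque is, the choice is independent of the prize location. Learning that none of the 5 opened envelopes holds the cheque simply rules out those 5 locations and leaves the remaining 2 envelopes still equally likely by symmetry.
So P(the cheque in envelope 1) = 1/2.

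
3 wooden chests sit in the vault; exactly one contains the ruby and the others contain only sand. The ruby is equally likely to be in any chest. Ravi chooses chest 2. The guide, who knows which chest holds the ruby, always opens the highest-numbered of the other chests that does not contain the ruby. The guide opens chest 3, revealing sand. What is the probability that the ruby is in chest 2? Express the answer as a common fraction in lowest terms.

1/2

Consider each possible location of the ruby in turn.
If it is in either of chests 1 and 2 (prior 1/3 each): chest 3 is the highest-numbered option available, probability 1; weight (1/3)·1 = 1/3 each.
If it is in chest 3 (prior 1/3): the guide opened chest 3, so this case is ruled out; weight (1/3)·0 = 0.
The weights sum to 2/3.
So P(the ruby in chest 2 | the guide opened chest 3) = (1/3) / (2/3) = 1/2.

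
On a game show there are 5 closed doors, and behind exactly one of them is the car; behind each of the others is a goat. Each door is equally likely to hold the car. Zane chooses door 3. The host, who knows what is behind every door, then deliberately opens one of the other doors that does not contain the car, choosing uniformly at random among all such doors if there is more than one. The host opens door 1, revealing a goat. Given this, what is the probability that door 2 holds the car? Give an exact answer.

Apply Bayes' rule, conditioning on where the car actually is.
If it is behind door 1 (prior 1/5): the host opened door 1, so this case is ruled out; weight (1/5)·0 = 0.
If it is behind any of doors 2, 4, and 5 (prior 1/5 each): the host has 3 equally likely choices, so probability 1/3; weight (1/5)·(1/3) = 1/15 each.
If it is behind door 3 (prior 1/5): the host has 4 equally likely choices, so probability 1/4; weight (1/5)·(1/4) = 1/20.
The weights sum to 1/4.
So P(the car behind door 2 | the host opened door 1) = (1/15) / (1/4) = 4/15.

4/15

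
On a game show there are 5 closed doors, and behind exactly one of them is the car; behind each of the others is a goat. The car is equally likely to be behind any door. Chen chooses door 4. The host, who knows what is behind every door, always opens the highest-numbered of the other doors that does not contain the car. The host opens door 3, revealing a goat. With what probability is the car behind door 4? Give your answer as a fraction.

0

Consider each possible location of the car in turn.
If it is behind any of doors 1, 2, and 4 (prior 1/5 each): the host would have opened door 5 instead, probability 0; weight (1/5)·0 = 0 each.
If it is behind door 3 (prior 1/5): the host opened door 3, so this case is ruled out; weight (1/5)·0 = 0.
If it is behind door 5 (prior 1/5): door 3 is the highest-numbered option available, probability 1; weight (1/5)·1 = 1/5.
The weights sum to 1/5.
So P(the car behind door 4 | the host opened door 3) = 0 / (1/5) = 0.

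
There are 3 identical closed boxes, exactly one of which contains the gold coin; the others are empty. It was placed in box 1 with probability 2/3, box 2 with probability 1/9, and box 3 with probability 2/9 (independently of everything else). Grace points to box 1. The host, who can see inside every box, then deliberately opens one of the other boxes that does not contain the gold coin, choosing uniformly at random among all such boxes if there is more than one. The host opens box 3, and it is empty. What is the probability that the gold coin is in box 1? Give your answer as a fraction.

Condition on the true location of the gold coin.
If it is in box 1 (prior 2/3): the host has 2 equally likely choices, so probability 1/2; weight (2/3)·(1/2) = 1/3.
If it is in box 2 (prior 1/9): the host has no choice, probability 1; weight (1/9)·1 = 1/9.
If it is in box 3 (prior 2/9): the host opened box 3, so this case is ruled out; weight (2/9)·0 = 0.
The weights sum to 4/9.
So P(the gold coin in box 1 | the host opened box 3) = (1/3) / (4/9) = 3/4.

3/4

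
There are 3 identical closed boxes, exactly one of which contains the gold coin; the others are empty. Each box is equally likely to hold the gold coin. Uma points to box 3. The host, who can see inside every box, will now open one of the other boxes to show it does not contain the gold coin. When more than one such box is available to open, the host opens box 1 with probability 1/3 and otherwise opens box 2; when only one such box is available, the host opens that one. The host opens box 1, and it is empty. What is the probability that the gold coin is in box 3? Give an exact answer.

Consider each possible location of the gold coin in turn.
If it is in box 1 (prior 1/3): the host opened box 1, so this case is ruled out; weight (1/3)·0 = 0.
If it is in box 2 (prior 1/3): only box 1 is available, probability 1; weight (1/3)·1 = 1/3.
If it is in box 3 (prior 1/3): box 1 is available, opened with probability 1/3; weight (1/3)·(1/3) = 1/9.
The weights sum to 4/9.
So P(the gold coin in box 3 | the host opened box 1) = (1/9) / (4/9) = 1/4.

1/4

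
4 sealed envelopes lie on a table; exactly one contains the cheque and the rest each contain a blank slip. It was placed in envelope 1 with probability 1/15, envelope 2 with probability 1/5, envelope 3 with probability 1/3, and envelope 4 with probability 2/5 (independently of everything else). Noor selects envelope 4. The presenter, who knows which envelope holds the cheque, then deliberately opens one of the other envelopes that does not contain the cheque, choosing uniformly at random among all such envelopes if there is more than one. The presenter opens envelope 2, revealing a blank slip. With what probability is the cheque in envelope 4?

2/5

Condition on the true location of the cheque.
If it is in envelope 1 (prior 1/15): the presenter has 2 equally likely choices, so probability 1/2; weight (1/15)·(1/2) = 1/30.
If it is in envelope 2 (prior 1/5): the presenter opened envelope 2, so this case is ruled out; weight (1/5)·0 = 0.
If it is in envelope 3 (prior 1/3): the presenter has 2 equally likely choices, so probability 1/2; weight (1/3)·(1/2) = 1/6.
If it is in envelope 4 (prior 2/5): the presenter has 3 equally likely choices, so probability 1/3; weight (2/5)·(1/3) = 2/15.
The weights sum to 1/3.
So P(the cheque in envelope 4 | the presenter opened envelope 2) = (2/15) / (1/3) = 2/5.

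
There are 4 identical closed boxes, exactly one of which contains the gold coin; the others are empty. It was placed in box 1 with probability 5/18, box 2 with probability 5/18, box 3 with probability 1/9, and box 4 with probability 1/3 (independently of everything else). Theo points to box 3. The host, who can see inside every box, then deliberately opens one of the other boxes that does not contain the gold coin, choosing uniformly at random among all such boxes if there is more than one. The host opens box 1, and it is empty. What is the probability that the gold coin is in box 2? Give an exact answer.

15/37

Apply Bayes' rule, conditioning on where the gold coin actually is.
If it is in box 1 (prior 5/18): the host opened box 1, so this case is ruled out; weight (5/18)·0 = 0.
If it is in box 2 (prior 5/18): the host has 2 equally likely choices, so probability 1/2; weight (5/18)·(1/2) = 5/36.
If it is in box 3 (prior 1/9): the host has 3 equally likely choices, so probability 1/3; weight (1/9)·(1/3) = 1/27.
If it is in box 4 (prior 1/3): the host has 2 equally likely choices, so probability 1/2; weight (1/3)·(1/2) = 1/6.
The weights sum to 37/108.
So P(the gold coin in box 2 | the host opened box 1) = (5/36) / (37/108) = 15/37.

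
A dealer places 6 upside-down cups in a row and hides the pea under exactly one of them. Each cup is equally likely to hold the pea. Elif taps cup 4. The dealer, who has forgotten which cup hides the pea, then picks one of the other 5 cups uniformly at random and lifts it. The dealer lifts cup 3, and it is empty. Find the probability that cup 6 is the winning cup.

Because the dealer chose which cup to lift without knowing where the pea is, the choice is independent of the prize location. Learning that cup 3 does not hold the pea simply rules out that one location and leaves the remaining 5 cups still equally likely by symmetry.
So P(the pea under cup 6) = 1/5.

1/5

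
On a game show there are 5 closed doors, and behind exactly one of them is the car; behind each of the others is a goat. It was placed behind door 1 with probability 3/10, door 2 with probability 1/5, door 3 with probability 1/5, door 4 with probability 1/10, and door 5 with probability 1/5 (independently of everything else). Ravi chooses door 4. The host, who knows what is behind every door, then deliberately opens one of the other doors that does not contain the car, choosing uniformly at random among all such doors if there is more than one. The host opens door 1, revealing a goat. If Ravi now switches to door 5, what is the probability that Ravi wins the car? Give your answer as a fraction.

Consider each possible location of the car in turn.
If it is behind door 1 (prior 3/10): the host opened door 1, so this case is ruled out; weight (3/10)·0 = 0.
If it is behind any of doors 2, 3, and 5 (prior 1/5 each): the host has 3 equally likely choices, so probability 1/3; weight (1/5)·(1/3) = 1/15 each.
If it is behind door 4 (prior 1/10): the host has 4 equally likely choices, so probability 1/4; weight (1/10)·(1/4) = 1/40.
The weights sum to 9/40.
So P(the car behind door 5 | the host opened door 1) = (1/15) / (9/40) = 8/27.

8/27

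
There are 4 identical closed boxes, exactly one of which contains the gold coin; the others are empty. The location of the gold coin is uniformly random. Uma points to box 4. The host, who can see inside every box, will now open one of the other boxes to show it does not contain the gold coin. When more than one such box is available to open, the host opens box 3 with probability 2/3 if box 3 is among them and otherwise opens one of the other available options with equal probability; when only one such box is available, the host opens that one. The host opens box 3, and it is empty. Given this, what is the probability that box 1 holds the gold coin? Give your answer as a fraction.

1/3

Apply Bayes' rule, conditioning on where the gold coin actually is.
If it is in any of boxes 1, 2, and 4 (prior 1/4 each): box 3 is available, opened with probability 2/3; weight (1/4)·(2/3) = 1/6 each.
If it is in box 3 (prior 1/4): the host opened box 3, so this case is ruled out; weight (1/4)·0 = 0.
The weights sum to 1/2.
So P(the gold coin in box 1 | the host opened box 3) = (1/6) / (1/2) = 1/3.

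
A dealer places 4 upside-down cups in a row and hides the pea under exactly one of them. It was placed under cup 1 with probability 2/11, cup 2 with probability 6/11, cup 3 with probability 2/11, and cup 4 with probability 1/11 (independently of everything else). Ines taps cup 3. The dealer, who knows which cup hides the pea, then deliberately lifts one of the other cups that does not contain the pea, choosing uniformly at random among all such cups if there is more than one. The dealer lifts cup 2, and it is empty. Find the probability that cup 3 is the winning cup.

4/13

Apply Bayes' rule, conditioning on where the pea actually is.
If it is under cup 1 (prior 2/11): the dealer has 2 equally likely choices, so probability 1/2; weight (2/11)·(1/2) = 1/11.
If it is under cup 2 (prior 6/11): the dealer opened cup 2, so this case is ruled out; weight (6/11)·0 = 0.
If it is under cup 3 (prior 2/11): the dealer has 3 equally likely choices, so probability 1/3; weight (2/11)·(1/3) = 2/33.
If it is under cup 4 (prior 1/11): the dealer has 2 equally likely choices, so probability 1/2; weight (1/11)·(1/2) = 1/22.
The weights sum to 13/66.
So P(the pea under cup 3 | the dealer opened cup 2) = (2/33) / (13/66) = 4/13.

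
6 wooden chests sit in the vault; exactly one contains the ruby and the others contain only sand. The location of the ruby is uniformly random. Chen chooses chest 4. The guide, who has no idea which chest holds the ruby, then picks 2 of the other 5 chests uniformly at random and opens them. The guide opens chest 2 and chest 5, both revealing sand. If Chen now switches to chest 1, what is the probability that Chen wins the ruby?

1/4

Condition on the true location of the ruby.
If it is in any of chests 1, 3, 4, and 6 (prior 1/6 each): the guide picks exactly this set with probability 1/10 regardless, and none is the prize; weight (1/6)·(1/10) = 1/60 each.
If it is in either of chests 2 and 5 (prior 1/6 each): that chest was opened and seen not to hold the prize — ruled out; weight (1/6)·0 = 0 each.
The weights sum to 1/15.
So P(the ruby in chest 1 | the guide opened chest 2 and chest 5) = (1/60) / (1/15) = 1/4.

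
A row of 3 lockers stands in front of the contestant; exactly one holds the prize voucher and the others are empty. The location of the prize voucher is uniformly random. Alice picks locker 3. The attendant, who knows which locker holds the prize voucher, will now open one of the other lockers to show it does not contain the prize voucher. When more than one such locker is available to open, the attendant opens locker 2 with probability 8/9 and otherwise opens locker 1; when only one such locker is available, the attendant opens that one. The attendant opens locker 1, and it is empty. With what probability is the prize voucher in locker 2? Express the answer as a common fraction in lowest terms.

9/10

Condition on the true location of the prize voucher.
If it is in locker 1 (prior 1/3): the attendant opened locker 1, so this case is ruled out; weight (1/3)·0 = 0.
If it is in locker 2 (prior 1/3): only locker 1 is available, probability 1; weight (1/3)·1 = 1/3.
If it is in locker 3 (prior 1/3): locker 2 is available but not opened, probability 1/9; weight (1/3)·(1/9) = 1/27.
The weights sum to 10/27.
So P(the prize voucher in locker 2 | the attendant opened locker 1) = (1/3) / (10/27) = 9/10.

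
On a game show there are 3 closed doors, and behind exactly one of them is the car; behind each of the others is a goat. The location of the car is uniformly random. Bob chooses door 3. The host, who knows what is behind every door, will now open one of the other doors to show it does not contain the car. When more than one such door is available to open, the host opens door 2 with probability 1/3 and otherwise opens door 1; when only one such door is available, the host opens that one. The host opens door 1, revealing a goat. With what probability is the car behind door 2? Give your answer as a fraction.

3/5

Condition on the true location of the car.
If it is behind door 1 (prior 1/3): the host opened door 1, so this case is ruled out; weight (1/3)·0 = 0.
If it is behind door 2 (prior 1/3): only door 1 is available, probability 1; weight (1/3)·1 = 1/3.
If it is behind door 3 (prior 1/3): door 2 is available but not opened, probability 2/3; weight (1/3)·(2/3) = 2/9.
The weights sum to 5/9.
So P(the car behind door 2 | the host opened door 1) = (1/3) / (5/9) = 3/5.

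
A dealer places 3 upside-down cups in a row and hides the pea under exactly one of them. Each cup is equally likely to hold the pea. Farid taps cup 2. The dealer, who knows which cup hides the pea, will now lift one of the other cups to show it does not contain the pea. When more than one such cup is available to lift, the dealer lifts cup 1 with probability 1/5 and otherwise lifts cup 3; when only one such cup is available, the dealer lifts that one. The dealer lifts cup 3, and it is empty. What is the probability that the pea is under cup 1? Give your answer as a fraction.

5/9

Condition on the true location of the pea.
If it is under cup 1 (prior 1/3): only cup 3 is available, probability 1; weight (1/3)·1 = 1/3.
If it is under cup 2 (prior 1/3): cup 1 is available but not opened, probability 4/5; weight (1/3)·(4/5) = 4/15.
If it is under cup 3 (prior 1/3): the dealer opened cup 3, so this case is ruled out; weight (1/3)·0 = 0.
The weights sum to 3/5.
So P(the pea under cup 1 | the dealer opened cup 3) = (1/3) / (3/5) = 5/9.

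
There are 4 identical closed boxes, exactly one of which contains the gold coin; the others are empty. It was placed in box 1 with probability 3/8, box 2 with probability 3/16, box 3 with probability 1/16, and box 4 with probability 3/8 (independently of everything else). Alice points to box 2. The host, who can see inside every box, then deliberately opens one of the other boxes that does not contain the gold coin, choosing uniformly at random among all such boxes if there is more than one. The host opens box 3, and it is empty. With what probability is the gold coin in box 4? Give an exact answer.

3/7

Condition on the true location of the gold coin.
If it is in either of boxes 1 and 4 (prior 3/8 each): the host has 2 equally likely choices, so probability 1/2; weight (3/8)·(1/2) = 3/16 each.
If it is in box 2 (prior 3/16): the host has 3 equally likely choices, so probability 1/3; weight (3/16)·(1/3) = 1/16.
If it is in box 3 (prior 1/16): the host opened box 3, so this case is ruled out; weight (1/16)·0 = 0.
The weights sum to 7/16.
So P(the gold coin in box 4 | the host opened box 3) = (3/16) / (7/16) = 3/7.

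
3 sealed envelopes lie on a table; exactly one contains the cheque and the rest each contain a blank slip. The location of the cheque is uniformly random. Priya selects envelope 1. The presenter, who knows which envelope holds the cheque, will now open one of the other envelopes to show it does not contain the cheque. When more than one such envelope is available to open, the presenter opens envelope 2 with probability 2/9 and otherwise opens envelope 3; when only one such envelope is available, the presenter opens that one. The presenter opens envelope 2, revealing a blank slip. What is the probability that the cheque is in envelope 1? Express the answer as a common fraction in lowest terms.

2/11

Apply Bayes' rule, conditioning on where the cheque actually is.
If it is in envelope 1 (prior 1/3): envelope 2 is available, opened with probability 2/9; weight (1/3)·(2/9) = 2/27.
If it is in envelope 2 (prior 1/3): the presenter opened envelope 2, so this case is ruled out; weight (1/3)·0 = 0.
If it is in envelope 3 (prior 1/3): only envelope 2 is available, probability 1; weight (1/3)·1 = 1/3.
The weights sum to 11/27.
So P(the cheque in envelope 1 | the presenter opened envelope 2) = (2/27) / (11/27) = 2/11.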